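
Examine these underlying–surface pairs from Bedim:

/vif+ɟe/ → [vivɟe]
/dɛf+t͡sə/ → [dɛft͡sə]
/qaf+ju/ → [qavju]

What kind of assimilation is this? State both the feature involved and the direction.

regressive voicing assimilation

Underlying /f/ is realised as [v] next to /ɟ/; /ɟ/ itself does not change.
/f/ is voiceless while /ɟ/ is voiced; the output [v] is voiced, matching the trigger — so the feature that spreads is voicing.
Place and manner are unchanged, so the assimilation is partial, not total.
The same holds elsewhere in the data: /f/ → [v] before /j/ (voiceless → voiced, matching voiced) — only voicing changes, and always toward the following segment.
Nothing changes in [dɛft͡sə]: there the adjacent consonants already agree in voicing (/f/ and /t͡s/ are both voiceless), so this form is consistent with the same rule.
Since the segment that changes precedes the conditioning segment, the assimilation is regressive.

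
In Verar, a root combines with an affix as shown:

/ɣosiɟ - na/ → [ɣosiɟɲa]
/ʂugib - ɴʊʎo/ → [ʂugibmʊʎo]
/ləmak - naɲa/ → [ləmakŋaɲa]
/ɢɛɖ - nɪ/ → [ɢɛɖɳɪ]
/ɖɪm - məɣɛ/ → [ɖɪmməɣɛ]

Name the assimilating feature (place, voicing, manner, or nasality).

The segment that alternates is /n/, which surfaces as [ɲ] when adjacent to /ɟ/.
The change alveolar → palatal matches the place of the preceding /ɟ/, identifying this as place assimilation.
The same holds elsewhere in the data: /ɴ/ → [m] after /b/ (uvular → bilabial, matching bilabial); /n/ → [ŋ] after /k/ (alveolar → velar, matching velar); /n/ → [ɳ] after /ɖ/ (alveolar → retroflex, matching retroflex) — only place changes, and always toward the preceding segment.
No alternation appears in [ɖɪmməɣɛ]: there the adjacent consonants already agree in place (/m/ and /m/ are both bilabial), so this form is consistent with the same rule.

place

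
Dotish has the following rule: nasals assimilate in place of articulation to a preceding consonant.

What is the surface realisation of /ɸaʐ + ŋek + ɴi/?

[ɸaʐɳekŋi]

The rule targets /ŋ/ (voiced velar nasal), which sits after the trigger /ʐ/ (retroflex).
The voiced retroflex nasal is [ɳ], so /ŋ/ → [ɳ].
At the second juncture, /ɴ/ likewise becomes [ŋ] adjacent to /k/.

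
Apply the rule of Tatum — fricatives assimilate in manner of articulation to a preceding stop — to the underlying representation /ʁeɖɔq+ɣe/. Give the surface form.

/ɣ/ is a voiced velar fricative. The preceding trigger /q/ is a stop, so /ɣ/ must become a stop as well.
The voiced velar stop is [g], so /ɣ/ → [g].

[ʁeɖɔqge]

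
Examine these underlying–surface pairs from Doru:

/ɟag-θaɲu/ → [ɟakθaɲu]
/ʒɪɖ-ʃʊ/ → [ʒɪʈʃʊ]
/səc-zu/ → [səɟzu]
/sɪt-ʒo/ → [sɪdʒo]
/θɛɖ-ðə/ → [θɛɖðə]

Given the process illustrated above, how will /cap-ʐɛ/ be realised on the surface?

[cabʐɛ]

The data show regressive voicing assimilation: /g/ → [k] before /θ/; /ɖ/ → [ʈ] before /ʃ/; /c/ → [ɟ] before /z/; /t/ → [d] before /ʒ/. In each pair only voicing changes, matching the following consonant, while place and manner stay constant.
No alternation appears in [θɛɖðə]: there the adjacent consonants already agree in voicing (/ɖ/ and /ð/ are both voiced), so this form is consistent with the same rule.
The rule targets /p/ (voiceless bilabial stop), which sits before the trigger /ʐ/ (voiced).
Changing only its voicing to voiced gives [b] — the voiced bilabial stop.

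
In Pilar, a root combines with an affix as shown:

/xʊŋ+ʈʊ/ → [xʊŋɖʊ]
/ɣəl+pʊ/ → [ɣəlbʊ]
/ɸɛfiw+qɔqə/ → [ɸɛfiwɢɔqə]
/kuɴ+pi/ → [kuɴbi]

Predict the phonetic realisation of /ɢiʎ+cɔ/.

The data show progressive voicing assimilation: /ʈ/ → [ɖ] after /ŋ/; /p/ → [b] after /l/; /q/ → [ɢ] after /w/; /p/ → [b] after /ɴ/. In each pair only voicing changes, matching the preceding consonant, while place and manner stay constant.
/c/ is a voiceless palatal stop. The preceding trigger /ʎ/ is voiced, so /c/ must become voiced as well.
A voiced palatal stop is [ɟ], so the surface segment is [ɟ].

[ɢiʎɟɔ]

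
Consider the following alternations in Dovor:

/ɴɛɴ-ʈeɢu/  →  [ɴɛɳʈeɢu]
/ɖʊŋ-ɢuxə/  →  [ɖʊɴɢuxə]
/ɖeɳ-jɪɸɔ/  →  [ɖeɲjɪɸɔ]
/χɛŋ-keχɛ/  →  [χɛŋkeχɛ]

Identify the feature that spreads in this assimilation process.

place

Underlying /ɴ/ is realised as [ɳ] next to /ʈ/; /ʈ/ itself does not change.
The change uvular → retroflex matches the place of the following /ʈ/, identifying this as place assimilation.
The other alternating forms pattern the same way: /ŋ/ → [ɴ] before /ɢ/ (velar → uvular, matching uvular); /ɳ/ → [ɲ] before /j/ (retroflex → palatal, matching palatal) — only place changes, and always toward the following segment.
Nothing changes in [χɛŋkeχɛ]: there the adjacent consonants already agree in place (/ŋ/ and /k/ are both velar), so this form is consistent with the same rule.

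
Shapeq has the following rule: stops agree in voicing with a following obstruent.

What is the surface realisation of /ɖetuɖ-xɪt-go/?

The rule targets /ɖ/ (voiced retroflex stop), which sits before the trigger /x/ (voiceless).
The voiceless retroflex stop is [ʈ], so /ɖ/ → [ʈ].
The same rule applies at the second boundary: /t/ → [d] next to /g/.

[ɖetuʈxɪdgo]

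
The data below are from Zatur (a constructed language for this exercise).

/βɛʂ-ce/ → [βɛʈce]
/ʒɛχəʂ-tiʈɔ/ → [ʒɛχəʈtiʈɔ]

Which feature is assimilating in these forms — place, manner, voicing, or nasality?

manner

Underlying /ʂ/ is realised as [ʈ] next to /c/; /c/ itself does not change.
/ʂ/ is a fricative while /c/ is a stop; the output [ʈ] is a stop, matching the trigger — so the feature that spreads is manner.
The other alternating form patterns the same way: /ʂ/ → [ʈ] before /t/ (fricative → stop, matching a stop) — only manner changes, and always toward the following segment.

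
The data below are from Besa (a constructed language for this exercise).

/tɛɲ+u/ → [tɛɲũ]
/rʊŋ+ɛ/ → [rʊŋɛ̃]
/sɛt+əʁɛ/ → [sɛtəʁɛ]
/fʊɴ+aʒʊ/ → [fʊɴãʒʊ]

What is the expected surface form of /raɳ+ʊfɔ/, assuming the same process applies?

[raɳʊ̃fɔ]

The data show progressive nasality assimilation (vowel nasalisation): /u/ → [ũ] after /ɲ/; /ɛ/ → [ɛ̃] after /ŋ/; /a/ → [ã] after /ɴ/ — a vowel is nasalised by an immediately preceding nasal consonant.
No change occurs in [sɛtəʁɛ] because the vowel at the boundary is adjacent to an oral consonant, not a nasal (/ə/ next to /t/).
/ʊ/ sits next to the nasal /ɳ/ and is therefore nasalised to [ʊ̃].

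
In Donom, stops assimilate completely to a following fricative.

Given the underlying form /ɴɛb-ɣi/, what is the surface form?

[ɴɛɣɣi]

/b/ is the segment targeted by the rule; it sits immediately before /ɣ/, so it assimilates completely and surfaces as [ɣ].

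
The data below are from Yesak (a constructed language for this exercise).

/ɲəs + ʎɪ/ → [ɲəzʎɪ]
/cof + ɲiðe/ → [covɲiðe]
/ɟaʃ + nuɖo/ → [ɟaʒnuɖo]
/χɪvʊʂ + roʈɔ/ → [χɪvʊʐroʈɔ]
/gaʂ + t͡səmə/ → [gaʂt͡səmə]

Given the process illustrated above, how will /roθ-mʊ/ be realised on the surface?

[roðmʊ]

The data show regressive voicing assimilation: /s/ → [z] before /ʎ/; /f/ → [v] before /ɲ/; /ʃ/ → [ʒ] before /n/; /ʂ/ → [ʐ] before /r/. In each pair only voicing changes, matching the following consonant, while place and manner stay constant.
No alternation appears in [gaʂt͡səmə]: there the adjacent consonants already agree in voicing (/ʂ/ and /t͡s/ are both voiceless), so this form is consistent with the same rule.
/θ/ is a voiceless dental fricative. The following trigger /m/ is voiced, so /θ/ must become voiced as well.
A voiced dental fricative is [ð], so the surface segment is [ð].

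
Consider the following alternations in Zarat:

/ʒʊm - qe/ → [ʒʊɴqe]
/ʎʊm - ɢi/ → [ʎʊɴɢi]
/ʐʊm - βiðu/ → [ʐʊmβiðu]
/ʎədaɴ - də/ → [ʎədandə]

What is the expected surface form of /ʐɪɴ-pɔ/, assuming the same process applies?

[ʐɪmpɔ]

The data show regressive place assimilation: /m/ → [ɴ] before /q/; /m/ → [ɴ] before /ɢ/; /ɴ/ → [n] before /d/. In each pair only place changes, matching the following consonant, while manner and voice stay constant.
Nothing changes in [ʐʊmβiðu]: there the adjacent consonants already agree in place (/m/ and /β/ are both bilabial), so this form is consistent with the same rule.
/ɴ/ is a voiced uvular nasal. The following trigger /p/ is bilabial, so /ɴ/ must become bilabial as well.
The voiced bilabial nasal is [m], so /ɴ/ → [m].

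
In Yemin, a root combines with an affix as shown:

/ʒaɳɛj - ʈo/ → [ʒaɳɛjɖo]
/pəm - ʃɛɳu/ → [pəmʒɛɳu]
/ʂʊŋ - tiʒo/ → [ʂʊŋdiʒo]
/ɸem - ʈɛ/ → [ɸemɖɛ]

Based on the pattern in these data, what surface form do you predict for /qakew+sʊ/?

[qakewzʊ]

The data show progressive voicing assimilation: /ʈ/ → [ɖ] after /j/; /ʃ/ → [ʒ] after /m/; /t/ → [d] after /ŋ/; /ʈ/ → [ɖ] after /m/. In each pair only voicing changes, matching the preceding consonant, while place and manner stay constant.
/s/ is a voiceless alveolar fricative. The preceding trigger /w/ is voiced, so /s/ must become voiced as well.
Changing only its voicing to voiced gives [z] — the voiced alveolar fricative.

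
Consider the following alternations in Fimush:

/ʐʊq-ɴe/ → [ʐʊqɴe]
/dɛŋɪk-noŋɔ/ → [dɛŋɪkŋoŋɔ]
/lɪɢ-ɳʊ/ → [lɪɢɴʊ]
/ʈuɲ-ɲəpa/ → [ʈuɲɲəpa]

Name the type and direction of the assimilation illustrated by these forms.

Comparing underlying and surface forms, /n/ → [ŋ] is the alternation; the neighbouring /k/ is constant.
/n/ is alveolar while /k/ is velar; the output [ŋ] is velar, matching the trigger — so the feature that spreads is place.
Manner and voice are unchanged, so the assimilation is partial, not total.
The same holds elsewhere in the data: /ɳ/ → [ɴ] after /ɢ/ (retroflex → uvular, matching uvular) — only place changes, and always toward the preceding segment.
No alternation appears in [ʐʊqɴe], [ʈuɲɲəpa]: there the adjacent consonants already agree in place (/ɴ/ and /q/ are both uvular; /ɲ/ and /ɲ/ are both palatal), so these forms are consistent with the same rule.
Since the segment that changes follows the conditioning segment, the assimilation is progressive.

progressive place assimilation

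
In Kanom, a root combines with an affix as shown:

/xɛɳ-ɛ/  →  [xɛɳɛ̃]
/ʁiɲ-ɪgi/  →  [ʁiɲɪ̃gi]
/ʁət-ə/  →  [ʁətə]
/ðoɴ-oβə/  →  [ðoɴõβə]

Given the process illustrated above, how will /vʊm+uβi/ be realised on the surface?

[vʊmũβi]

The data show progressive nasality assimilation (vowel nasalisation): /ɛ/ → [ɛ̃] after /ɳ/; /ɪ/ → [ɪ̃] after /ɲ/; /o/ → [õ] after /ɴ/ — a vowel is nasalised by an immediately preceding nasal consonant.
No change occurs in [ʁətə] because the vowel at the boundary is adjacent to an oral consonant, not a nasal (/ə/ next to /t/).
The vowel /u/ is adjacent to the preceding nasal /m/, so it acquires [+nasal] and surfaces as [ũ].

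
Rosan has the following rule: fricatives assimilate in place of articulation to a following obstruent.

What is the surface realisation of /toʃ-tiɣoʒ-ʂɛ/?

/ʃ/ is a voiceless postalveolar fricative. The following trigger /t/ is alveolar, so /ʃ/ must become alveolar as well.
Changing only its place to alveolar gives [s] — the voiceless alveolar fricative.
At the second juncture, /ʒ/ likewise becomes [ʐ] adjacent to /ʂ/.

[tostiɣoʐʂɛ]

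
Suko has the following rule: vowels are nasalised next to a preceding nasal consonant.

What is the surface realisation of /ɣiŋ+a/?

[ɣiŋã]

The vowel /a/ is adjacent to the preceding nasal /ŋ/, so it acquires [+nasal] and surfaces as [ã].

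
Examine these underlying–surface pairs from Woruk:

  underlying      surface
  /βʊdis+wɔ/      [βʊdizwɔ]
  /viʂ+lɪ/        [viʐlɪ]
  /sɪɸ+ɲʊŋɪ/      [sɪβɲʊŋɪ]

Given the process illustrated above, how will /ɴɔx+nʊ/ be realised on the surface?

[ɴɔɣnʊ]

The data show regressive voicing assimilation: /s/ → [z] before /w/; /ʂ/ → [ʐ] before /l/; /ɸ/ → [β] before /ɲ/. In each pair only voicing changes, matching the following consonant, while place and manner stay constant.
/x/ is a voiceless velar fricative. The following trigger /n/ is voiced, so /x/ must become voiced as well.
Changing only its voicing to voiced gives [ɣ] — the voiced velar fricative.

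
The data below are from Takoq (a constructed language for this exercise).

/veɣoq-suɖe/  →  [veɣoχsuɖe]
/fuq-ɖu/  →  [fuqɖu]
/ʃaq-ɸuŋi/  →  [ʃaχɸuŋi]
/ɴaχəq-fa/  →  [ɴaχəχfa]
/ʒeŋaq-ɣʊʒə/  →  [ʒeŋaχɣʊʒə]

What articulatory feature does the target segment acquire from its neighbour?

Comparing underlying and surface forms, /q/ → [χ] is the alternation; the neighbouring /s/ is constant.
/q/ is a stop while /s/ is a fricative; the output [χ] is a fricative, matching the trigger — so the feature that spreads is manner.
The same holds elsewhere in the data: /q/ → [χ] before /ɸ/ (stop → fricative, matching a fricative); /q/ → [χ] before /f/ (stop → fricative, matching a fricative); /q/ → [χ] before /ɣ/ (stop → fricative, matching a fricative) — only manner changes, and always toward the following segment.
No alternation appears in [fuqɖu]: there the adjacent consonants already agree in manner (/q/ and /ɖ/ are both stops), so this form is consistent with the same rule.

manner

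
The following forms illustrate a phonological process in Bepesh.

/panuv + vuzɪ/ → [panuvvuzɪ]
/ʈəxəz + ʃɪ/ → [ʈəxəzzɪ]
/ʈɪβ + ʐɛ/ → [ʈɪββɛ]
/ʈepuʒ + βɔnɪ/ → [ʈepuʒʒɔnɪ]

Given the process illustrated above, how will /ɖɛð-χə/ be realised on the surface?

[ɖɛððə]

The data show progressive total assimilation (/ʃ/ → [z] after /z/; /ʐ/ → [β] after /β/; /β/ → [ʒ] after /ʒ/): in every case the target segment becomes identical to its preceding neighbour, copying more than a single feature.
In [panuvvuzɪ] the two consonants at the boundary are already identical (/v/ + /v/), so the rule applies vacuously and nothing changes.
/χ/ is the segment targeted by the rule; it sits immediately after /ð/, so it assimilates completely and surfaces as [ð].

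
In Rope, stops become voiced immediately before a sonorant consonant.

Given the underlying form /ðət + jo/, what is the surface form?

[ðədjo]

/t/ is a voiceless alveolar stop. The following trigger /j/ is voiced, so /t/ must become voiced as well.
Changing only its voicing to voiced gives [d] — the voiced alveolar stop.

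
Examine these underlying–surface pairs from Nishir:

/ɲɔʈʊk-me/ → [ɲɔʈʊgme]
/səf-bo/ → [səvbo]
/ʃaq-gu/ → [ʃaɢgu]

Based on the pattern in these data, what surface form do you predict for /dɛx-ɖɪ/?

[dɛɣɖɪ]

The data show regressive voicing assimilation: /k/ → [g] before /m/; /f/ → [v] before /b/; /q/ → [ɢ] before /g/. In each pair only voicing changes, matching the following consonant, while place and manner stay constant.
The rule targets /x/ (voiceless velar fricative), which sits before the trigger /ɖ/ (voiced).
The voiced velar fricative is [ɣ], so /x/ → [ɣ].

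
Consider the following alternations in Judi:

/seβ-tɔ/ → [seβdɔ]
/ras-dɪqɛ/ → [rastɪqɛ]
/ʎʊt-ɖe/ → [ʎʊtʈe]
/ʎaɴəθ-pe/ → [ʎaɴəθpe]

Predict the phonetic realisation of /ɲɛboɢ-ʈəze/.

The data show progressive voicing assimilation: /t/ → [d] after /β/; /d/ → [t] after /s/; /ɖ/ → [ʈ] after /t/. In each pair only voicing changes, matching the preceding consonant, while place and manner stay constant.
Nothing changes in [ʎaɴəθpe]: there the adjacent consonants already agree in voicing (/p/ and /θ/ are both voiceless), so this form is consistent with the same rule.
The rule targets /ʈ/ (voiceless retroflex stop), which sits after the trigger /ɢ/ (voiced).
Changing only its voicing to voiced gives [ɖ] — the voiced retroflex stop.

[ɲɛboɢɖəze]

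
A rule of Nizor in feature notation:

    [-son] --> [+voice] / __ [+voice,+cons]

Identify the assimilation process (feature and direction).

regressive voicing assimilation

The target ([-son], obstruents) acquires [+voice] next to a voiced consonant ([+voice,+cons]) — it takes on the voicing of its neighbour, so the feature that spreads is voicing.
The conditioning segment sits to the right of the focus bar, meaning the trigger follows the segment that changes — regressive assimilation.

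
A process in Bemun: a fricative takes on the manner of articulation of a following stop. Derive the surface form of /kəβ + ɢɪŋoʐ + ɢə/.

[kəbɢɪŋoɖɢə]

The rule targets /β/ (voiced bilabial fricative), which sits before the trigger /ɢ/ (stop).
Changing only its manner to stop gives [b] — the voiced bilabial stop.
The same rule applies at the second boundary: /ʐ/ → [ɖ] next to /ɢ/.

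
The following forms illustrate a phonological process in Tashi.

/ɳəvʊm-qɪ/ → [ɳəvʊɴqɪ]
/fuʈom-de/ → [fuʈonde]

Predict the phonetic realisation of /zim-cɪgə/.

[ziɲcɪgə]

The data show regressive place assimilation: /m/ → [ɴ] before /q/; /m/ → [n] before /d/. In each pair only place changes, matching the following consonant, while manner and voice stay constant.
The rule targets /m/ (voiced bilabial nasal), which sits before the trigger /c/ (palatal).
The voiced palatal nasal is [ɲ], so /m/ → [ɲ].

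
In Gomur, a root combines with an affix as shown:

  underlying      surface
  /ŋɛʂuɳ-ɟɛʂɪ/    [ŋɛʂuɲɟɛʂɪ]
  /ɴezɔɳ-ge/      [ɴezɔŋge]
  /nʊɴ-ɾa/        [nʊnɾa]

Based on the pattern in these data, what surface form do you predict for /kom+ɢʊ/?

The data show regressive place assimilation: /ɳ/ → [ɲ] before /ɟ/; /ɳ/ → [ŋ] before /g/; /ɴ/ → [n] before /ɾ/. In each pair only place changes, matching the following consonant, while manner and voice stay constant.
/m/ is a voiced bilabial nasal. The following trigger /ɢ/ is uvular, so /m/ must become uvular as well.
Changing only its place to uvular gives [ɴ] — the voiced uvular nasal.

[koɴɢʊ]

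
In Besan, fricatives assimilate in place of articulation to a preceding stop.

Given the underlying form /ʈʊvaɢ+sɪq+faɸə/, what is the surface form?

[ʈʊvaɢχɪqχaɸə]

The rule targets /s/ (voiceless alveolar fricative), which sits after the trigger /ɢ/ (uvular).
A voiceless uvular fricative is [χ], so the surface segment is [χ].
At the second juncture, /f/ likewise becomes [χ] adjacent to /q/.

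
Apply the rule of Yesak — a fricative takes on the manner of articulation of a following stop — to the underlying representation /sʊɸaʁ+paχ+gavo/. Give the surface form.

The rule targets /ʁ/ (voiced uvular fricative), which sits before the trigger /p/ (stop).
A voiced uvular stop is [ɢ], so the surface segment is [ɢ].
The same rule applies at the second boundary: /χ/ → [q] next to /g/.

[sʊɸaɢpaqgavo]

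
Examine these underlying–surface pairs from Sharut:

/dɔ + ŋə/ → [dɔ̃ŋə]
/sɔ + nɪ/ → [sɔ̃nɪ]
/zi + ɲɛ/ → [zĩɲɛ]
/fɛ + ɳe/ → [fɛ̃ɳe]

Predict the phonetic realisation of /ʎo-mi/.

[ʎõmi]

The data show regressive nasality assimilation (vowel nasalisation): /ɔ/ → [ɔ̃] before /ŋ/; /ɔ/ → [ɔ̃] before /n/; /i/ → [ĩ] before /ɲ/; /ɛ/ → [ɛ̃] before /ɳ/ — a vowel is nasalised by an immediately following nasal consonant.
/o/ sits next to the nasal /m/ and is therefore nasalised to [õ].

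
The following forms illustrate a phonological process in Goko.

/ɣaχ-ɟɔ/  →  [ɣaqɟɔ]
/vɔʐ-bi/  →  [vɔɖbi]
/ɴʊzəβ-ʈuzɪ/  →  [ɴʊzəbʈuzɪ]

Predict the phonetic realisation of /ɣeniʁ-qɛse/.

The data show regressive manner assimilation: /χ/ → [q] before /ɟ/; /ʐ/ → [ɖ] before /b/; /β/ → [b] before /ʈ/. In each pair only manner changes, matching the following consonant, while place and voice stay constant.
/ʁ/ is a voiced uvular fricative. The following trigger /q/ is a stop, so /ʁ/ must become a stop as well.
The voiced uvular stop is [ɢ], so /ʁ/ → [ɢ].

[ɣeniɢqɛse]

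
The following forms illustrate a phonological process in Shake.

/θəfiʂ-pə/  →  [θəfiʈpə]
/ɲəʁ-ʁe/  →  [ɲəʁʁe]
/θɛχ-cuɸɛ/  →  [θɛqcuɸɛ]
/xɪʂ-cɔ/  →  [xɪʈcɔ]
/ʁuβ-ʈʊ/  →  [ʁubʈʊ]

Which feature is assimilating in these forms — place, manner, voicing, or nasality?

Comparing underlying and surface forms, /ʂ/ → [ʈ] is the alternation; the neighbouring /p/ is constant.
/ʂ/ is a fricative while /p/ is a stop; the output [ʈ] is a stop, matching the trigger — so the feature that spreads is manner.
The same holds elsewhere in the data: /χ/ → [q] before /c/ (fricative → stop, matching a stop); /ʂ/ → [ʈ] before /c/ (fricative → stop, matching a stop); /β/ → [b] before /ʈ/ (fricative → stop, matching a stop) — only manner changes, and always toward the following segment.
Nothing changes in [ɲəʁʁe]: there the adjacent consonants already agree in manner (/ʁ/ and /ʁ/ are both fricatives), so this form is consistent with the same rule.

manner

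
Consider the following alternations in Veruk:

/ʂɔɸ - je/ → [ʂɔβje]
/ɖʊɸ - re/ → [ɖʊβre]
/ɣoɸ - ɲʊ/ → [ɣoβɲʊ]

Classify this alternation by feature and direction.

regressive voicing assimilation

Comparing underlying and surface forms, /ɸ/ → [β] is the alternation; the neighbouring /j/ is constant.
The change voiceless → voiced matches the voicing of the following /j/, identifying this as voicing assimilation.
Place and manner are unchanged, so the assimilation is partial, not total.
The same holds elsewhere in the data: /ɸ/ → [β] before /r/ (voiceless → voiced, matching voiced); /ɸ/ → [β] before /ɲ/ (voiceless → voiced, matching voiced) — only voicing changes, and always toward the following segment.
The trigger is the following segment, so the direction is regressive (anticipatory).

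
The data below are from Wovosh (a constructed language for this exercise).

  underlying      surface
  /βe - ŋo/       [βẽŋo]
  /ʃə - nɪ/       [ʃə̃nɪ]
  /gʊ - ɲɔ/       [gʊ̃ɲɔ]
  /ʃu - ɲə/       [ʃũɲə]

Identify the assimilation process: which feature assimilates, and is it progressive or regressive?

regressive nasality assimilation (vowel nasalisation)

The vowel /e/ surfaces as nasalised [ẽ] next to the following nasal /ŋ/ — it has acquired the [+nasal] feature of its neighbour.
Likewise in the remaining data: /ə/ → [ə̃] before /n/; /ʊ/ → [ʊ̃] before /ɲ/; /u/ → [ũ] before /ɲ/ — each time a vowel is nasalised next to a following nasal.
Because the conditioning nasal is to the right of the vowel that changes, the process is regressive (anticipatory).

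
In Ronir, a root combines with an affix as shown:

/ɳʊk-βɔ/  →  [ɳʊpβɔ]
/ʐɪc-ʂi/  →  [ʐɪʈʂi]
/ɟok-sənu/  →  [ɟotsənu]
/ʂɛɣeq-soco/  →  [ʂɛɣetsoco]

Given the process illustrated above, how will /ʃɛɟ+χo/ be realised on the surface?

[ʃɛɢχo]

The data show regressive place assimilation: /k/ → [p] before /β/; /c/ → [ʈ] before /ʂ/; /k/ → [t] before /s/; /q/ → [t] before /s/. In each pair only place changes, matching the following consonant, while manner and voice stay constant.
The rule targets /ɟ/ (voiced palatal stop), which sits before the trigger /χ/ (uvular).
A voiced uvular stop is [ɢ], so the surface segment is [ɢ].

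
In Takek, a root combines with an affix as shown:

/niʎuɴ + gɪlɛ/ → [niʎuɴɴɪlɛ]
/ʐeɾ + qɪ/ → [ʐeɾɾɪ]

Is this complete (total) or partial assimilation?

total assimilation

Comparing underlying and surface forms, /g/ → [ɴ] is the alternation; the neighbouring /ɴ/ is constant.
The output [ɴ] is identical to the trigger /ɴ/ — every feature (place, manner, voicing) has been copied — so this is total assimilation.
The remaining alternation confirms this: /q/ → [ɾ] after /ɾ/ — in each case the output is a copy of the preceding consonant.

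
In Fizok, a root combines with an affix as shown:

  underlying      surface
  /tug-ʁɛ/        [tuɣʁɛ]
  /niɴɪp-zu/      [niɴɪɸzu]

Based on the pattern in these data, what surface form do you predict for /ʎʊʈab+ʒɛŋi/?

The data show regressive manner assimilation: /g/ → [ɣ] before /ʁ/; /p/ → [ɸ] before /z/. In each pair only manner changes, matching the following consonant, while place and voice stay constant.
/b/ is a voiced bilabial stop. The following trigger /ʒ/ is a fricative, so /b/ must become a fricative as well.
Changing only its manner to fricative gives [β] — the voiced bilabial fricative.

[ʎʊʈaβʒɛŋi]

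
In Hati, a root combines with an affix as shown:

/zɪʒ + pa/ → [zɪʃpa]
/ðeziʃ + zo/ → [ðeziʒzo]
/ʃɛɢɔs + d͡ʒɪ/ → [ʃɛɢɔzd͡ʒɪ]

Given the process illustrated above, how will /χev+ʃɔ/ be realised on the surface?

The data show regressive voicing assimilation: /ʒ/ → [ʃ] before /p/; /ʃ/ → [ʒ] before /z/; /s/ → [z] before /d͡ʒ/. In each pair only voicing changes, matching the following consonant, while place and manner stay constant.
/v/ is a voiced labiodental fricative. The following trigger /ʃ/ is voiceless, so /v/ must become voiceless as well.
Changing only its voicing to voiceless gives [f] — the voiceless labiodental fricative.

[χefʃɔ]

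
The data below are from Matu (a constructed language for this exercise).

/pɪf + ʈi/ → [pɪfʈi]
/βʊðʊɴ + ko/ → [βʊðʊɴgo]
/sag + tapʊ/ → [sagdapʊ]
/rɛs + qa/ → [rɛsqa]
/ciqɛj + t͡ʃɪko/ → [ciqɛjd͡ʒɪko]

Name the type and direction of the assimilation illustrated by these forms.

progressive voicing assimilation

The segment that alternates is /k/, which surfaces as [g] when adjacent to /ɴ/.
/k/ is voiceless while /ɴ/ is voiced; the output [g] is voiced, matching the trigger — so the feature that spreads is voicing.
Place and manner are unchanged, so the assimilation is partial, not total.
Checking the remaining alternations: /t/ → [d] after /g/ (voiceless → voiced, matching voiced); /t͡ʃ/ → [d͡ʒ] after /j/ (voiceless → voiced, matching voiced) — only voicing changes, and always toward the preceding segment.
Nothing changes in [pɪfʈi], [rɛsqa]: there the adjacent consonants already agree in voicing (/ʈ/ and /f/ are both voiceless; /q/ and /s/ are both voiceless), so these forms are consistent with the same rule.
The trigger is the preceding segment, so the direction is progressive (perseverative).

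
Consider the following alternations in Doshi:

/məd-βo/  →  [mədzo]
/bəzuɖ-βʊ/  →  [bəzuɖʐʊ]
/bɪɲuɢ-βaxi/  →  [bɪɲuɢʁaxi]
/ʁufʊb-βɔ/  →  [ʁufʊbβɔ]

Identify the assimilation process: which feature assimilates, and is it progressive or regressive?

progressive place assimilation

The segment that alternates is /β/, which surfaces as [z] when adjacent to /d/.
The change bilabial → alveolar matches the place of the preceding /d/, identifying this as place assimilation.
Manner and voice are unchanged, so the assimilation is partial, not total.
Checking the remaining alternations: /β/ → [ʐ] after /ɖ/ (bilabial → retroflex, matching retroflex); /β/ → [ʁ] after /ɢ/ (bilabial → uvular, matching uvular) — only place changes, and always toward the preceding segment.
Nothing changes in [ʁufʊbβɔ]: there the adjacent consonants already agree in place (/β/ and /b/ are both bilabial), so this form is consistent with the same rule.
The trigger is the preceding segment, so the direction is progressive (perseverative).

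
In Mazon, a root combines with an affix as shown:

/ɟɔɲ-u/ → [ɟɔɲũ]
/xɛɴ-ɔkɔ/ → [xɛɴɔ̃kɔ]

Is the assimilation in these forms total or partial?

The vowel /u/ surfaces as nasalised [ũ] next to the preceding nasal /ɲ/ — it has acquired the [+nasal] feature of its neighbour.
The other form shows the same pattern: /ɔ/ → [ɔ̃] after /ɴ/ — each time a vowel is nasalised next to a preceding nasal.

partial assimilation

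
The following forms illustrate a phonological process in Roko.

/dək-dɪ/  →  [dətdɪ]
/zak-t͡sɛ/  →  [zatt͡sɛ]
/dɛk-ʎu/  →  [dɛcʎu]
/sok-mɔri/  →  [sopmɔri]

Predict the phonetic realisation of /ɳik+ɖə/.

The data show regressive place assimilation: /k/ → [t] before /d/; /k/ → [t] before /t͡s/; /k/ → [c] before /ʎ/; /k/ → [p] before /m/. In each pair only place changes, matching the following consonant, while manner and voice stay constant.
The rule targets /k/ (voiceless velar stop), which sits before the trigger /ɖ/ (retroflex).
A voiceless retroflex stop is [ʈ], so the surface segment is [ʈ].

[ɳiʈɖə]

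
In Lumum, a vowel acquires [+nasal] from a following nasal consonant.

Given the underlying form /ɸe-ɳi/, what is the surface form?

/e/ sits next to the nasal /ɳ/ and is therefore nasalised to [ẽ].

[ɸẽɳi]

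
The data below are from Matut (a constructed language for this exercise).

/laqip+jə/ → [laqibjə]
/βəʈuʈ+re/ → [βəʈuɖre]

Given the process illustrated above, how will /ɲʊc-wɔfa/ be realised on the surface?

The data show regressive voicing assimilation: /p/ → [b] before /j/; /ʈ/ → [ɖ] before /r/. In each pair only voicing changes, matching the following consonant, while place and manner stay constant.
/c/ is a voiceless palatal stop. The following trigger /w/ is voiced, so /c/ must become voiced as well.
A voiced palatal stop is [ɟ], so the surface segment is [ɟ].

[ɲʊɟwɔfa]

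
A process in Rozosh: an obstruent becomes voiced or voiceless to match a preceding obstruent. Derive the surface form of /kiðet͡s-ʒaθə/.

/ʒ/ is a voiced postalveolar fricative. The preceding trigger /t͡s/ is voiceless, so /ʒ/ must become voiceless as well.
The voiceless postalveolar fricative is [ʃ], so /ʒ/ → [ʃ].

[kiðet͡sʃaθə]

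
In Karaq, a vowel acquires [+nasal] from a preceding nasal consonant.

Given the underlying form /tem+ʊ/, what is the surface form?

[temʊ̃]

The vowel /ʊ/ is adjacent to the preceding nasal /m/, so it acquires [+nasal] and surfaces as [ʊ̃].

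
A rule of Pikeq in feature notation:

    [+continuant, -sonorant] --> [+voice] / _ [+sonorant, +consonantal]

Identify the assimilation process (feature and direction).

The structural change is [+voice], and the conditioning segment [+sonorant, +consonantal] (a sonorant consonant) is itself voiced, so the target comes to share the voicing of its neighbour — voicing assimilation.
The conditioning segment sits to the right of the focus bar, meaning the trigger follows the segment that changes — regressive assimilation.

regressive voicing assimilation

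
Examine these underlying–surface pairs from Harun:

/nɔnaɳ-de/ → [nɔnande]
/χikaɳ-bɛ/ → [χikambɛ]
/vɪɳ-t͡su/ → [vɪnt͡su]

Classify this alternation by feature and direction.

regressive place assimilation

The segment that alternates is /ɳ/, which surfaces as [n] when adjacent to /d/.
/ɳ/ is retroflex while /d/ is alveolar; the output [n] is alveolar, matching the trigger — so the feature that spreads is place.
Manner and voice are unchanged, so the assimilation is partial, not total.
The other alternating forms pattern the same way: /ɳ/ → [m] before /b/ (retroflex → bilabial, matching bilabial); /ɳ/ → [n] before /t͡s/ (retroflex → alveolar, matching alveolar) — only place changes, and always toward the following segment.
Since the segment that changes precedes the conditioning segment, the assimilation is regressive.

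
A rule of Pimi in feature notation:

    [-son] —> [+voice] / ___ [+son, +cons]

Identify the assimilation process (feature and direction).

regressive voicing assimilation

The structural change is [+voice], and the conditioning segment [+son, +cons] (a sonorant consonant) is itself voiced, so the target comes to share the voicing of its neighbour — voicing assimilation.
Since the environment is written after the underscore, the trigger follows the target; the direction is regressive.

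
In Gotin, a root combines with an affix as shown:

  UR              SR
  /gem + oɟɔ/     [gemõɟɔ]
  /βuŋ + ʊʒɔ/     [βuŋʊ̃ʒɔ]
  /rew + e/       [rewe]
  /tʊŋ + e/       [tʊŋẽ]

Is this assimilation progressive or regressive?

The vowel /o/ surfaces as nasalised [õ] next to the preceding nasal /m/ — it has acquired the [+nasal] feature of its neighbour.
Likewise in the remaining data: /ʊ/ → [ʊ̃] after /ŋ/; /e/ → [ẽ] after /ŋ/ — each time a vowel is nasalised next to a preceding nasal.
No change occurs in [rewe] because the vowel at the boundary is adjacent to an oral consonant, not a nasal (/e/ next to /w/).
Because the conditioning nasal is to the left of the vowel that changes, the process is progressive (perseverative).

progressive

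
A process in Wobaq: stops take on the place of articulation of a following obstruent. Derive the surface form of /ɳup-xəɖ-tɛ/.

[ɳukxədtɛ]

The rule targets /p/ (voiceless bilabial stop), which sits before the trigger /x/ (velar).
Changing only its place to velar gives [k] — the voiceless velar stop.
At the second juncture, /ɖ/ likewise becomes [d] adjacent to /t/.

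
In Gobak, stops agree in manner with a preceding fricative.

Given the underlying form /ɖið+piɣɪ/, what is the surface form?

[ɖiðɸiɣɪ]

The rule targets /p/ (voiceless bilabial stop), which sits after the trigger /ð/ (fricative).
Changing only its manner to fricative gives [ɸ] — the voiceless bilabial fricative.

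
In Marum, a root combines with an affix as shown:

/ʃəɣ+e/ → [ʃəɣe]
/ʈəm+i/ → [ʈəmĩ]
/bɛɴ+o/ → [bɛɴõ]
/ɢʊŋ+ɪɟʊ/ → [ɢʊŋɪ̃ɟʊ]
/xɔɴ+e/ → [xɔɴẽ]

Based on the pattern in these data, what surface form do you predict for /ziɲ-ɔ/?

[ziɲɔ̃]

The data show progressive nasality assimilation (vowel nasalisation): /i/ → [ĩ] after /m/; /o/ → [õ] after /ɴ/; /ɪ/ → [ɪ̃] after /ŋ/; /e/ → [ẽ] after /ɴ/ — a vowel is nasalised by an immediately preceding nasal consonant.
No change occurs in [ʃəɣe] because the vowel at the boundary is adjacent to an oral consonant, not a nasal (/e/ next to /ɣ/).
The vowel /ɔ/ is adjacent to the preceding nasal /ɲ/, so it acquires [+nasal] and surfaces as [ɔ̃].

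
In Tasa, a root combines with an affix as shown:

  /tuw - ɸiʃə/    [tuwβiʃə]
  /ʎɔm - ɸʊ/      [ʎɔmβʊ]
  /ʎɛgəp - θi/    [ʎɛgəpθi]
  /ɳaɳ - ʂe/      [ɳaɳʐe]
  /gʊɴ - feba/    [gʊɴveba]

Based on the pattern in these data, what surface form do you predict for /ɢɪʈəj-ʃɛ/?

The data show progressive voicing assimilation: /ɸ/ → [β] after /w/; /ɸ/ → [β] after /m/; /ʂ/ → [ʐ] after /ɳ/; /f/ → [v] after /ɴ/. In each pair only voicing changes, matching the preceding consonant, while place and manner stay constant.
No alternation appears in [ʎɛgəpθi]: there the adjacent consonants already agree in voicing (/θ/ and /p/ are both voiceless), so this form is consistent with the same rule.
The rule targets /ʃ/ (voiceless postalveolar fricative), which sits after the trigger /j/ (voiced).
A voiced postalveolar fricative is [ʒ], so the surface segment is [ʒ].

[ɢɪʈəjʒɛ]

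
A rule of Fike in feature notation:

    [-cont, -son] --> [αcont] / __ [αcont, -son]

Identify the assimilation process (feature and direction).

regressive manner assimilation

The rule copies [cont] (continuancy) from the environment onto the target stops; since [±cont] encodes the stop/fricative manner contrast, the assimilating dimension is manner.
The conditioning segment sits to the right of the focus bar, meaning the trigger follows the segment that changes — regressive assimilation.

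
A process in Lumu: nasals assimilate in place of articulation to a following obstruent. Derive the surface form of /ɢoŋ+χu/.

The rule targets /ŋ/ (voiced velar nasal), which sits before the trigger /χ/ (uvular).
A voiced uvular nasal is [ɴ], so the surface segment is [ɴ].

[ɢoɴχu]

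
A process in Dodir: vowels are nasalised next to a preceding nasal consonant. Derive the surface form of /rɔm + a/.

[rɔmã]

The vowel /a/ is adjacent to the preceding nasal /m/, so it acquires [+nasal] and surfaces as [ã].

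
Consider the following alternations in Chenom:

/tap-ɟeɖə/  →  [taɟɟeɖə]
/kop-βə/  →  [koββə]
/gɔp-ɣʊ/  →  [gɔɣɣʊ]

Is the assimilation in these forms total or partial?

total assimilation

Comparing underlying and surface forms, /p/ → [ɟ] is the alternation; the neighbouring /ɟ/ is constant.
The output [ɟ] is identical to the trigger /ɟ/ — every feature (place, manner, voicing) has been copied — so this is total assimilation.
The other forms behave the same way: /p/ → [β] before /β/; /p/ → [ɣ] before /ɣ/ — in each case the output is a copy of the following consonant.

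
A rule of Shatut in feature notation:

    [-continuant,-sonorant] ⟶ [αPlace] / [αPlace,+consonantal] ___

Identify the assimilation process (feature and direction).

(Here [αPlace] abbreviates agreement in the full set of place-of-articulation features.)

The shared variable α links the value of the place features (abbreviated [Place]) on the target to the same value on the neighbouring segment, so place is the feature that assimilates.
Since the environment is written before the underscore, the trigger precedes the target; the direction is progressive.

progressive place assimilation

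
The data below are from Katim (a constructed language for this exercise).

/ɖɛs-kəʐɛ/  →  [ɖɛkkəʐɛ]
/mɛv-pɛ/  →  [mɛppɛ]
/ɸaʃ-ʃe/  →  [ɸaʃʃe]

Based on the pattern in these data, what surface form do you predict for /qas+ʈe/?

The data show regressive total assimilation (/s/ → [k] before /k/; /v/ → [p] before /p/): in every case the target segment becomes identical to its following neighbour, copying more than a single feature.
In [ɸaʃʃe] the two consonants at the boundary are already identical (/ʃ/ + /ʃ/), so the rule applies vacuously and nothing changes.
/s/ is the segment targeted by the rule; it sits immediately before /ʈ/, so it assimilates completely and surfaces as [ʈ].

[qaʈʈe]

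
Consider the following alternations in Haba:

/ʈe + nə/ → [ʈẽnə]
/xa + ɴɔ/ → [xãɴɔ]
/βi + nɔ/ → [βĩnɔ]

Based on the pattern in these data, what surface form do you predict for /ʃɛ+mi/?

[ʃɛ̃mi]

The data show regressive nasality assimilation (vowel nasalisation): /e/ → [ẽ] before /n/; /a/ → [ã] before /ɴ/; /i/ → [ĩ] before /n/ — a vowel is nasalised by an immediately following nasal consonant.
/ɛ/ sits next to the nasal /m/ and is therefore nasalised to [ɛ̃].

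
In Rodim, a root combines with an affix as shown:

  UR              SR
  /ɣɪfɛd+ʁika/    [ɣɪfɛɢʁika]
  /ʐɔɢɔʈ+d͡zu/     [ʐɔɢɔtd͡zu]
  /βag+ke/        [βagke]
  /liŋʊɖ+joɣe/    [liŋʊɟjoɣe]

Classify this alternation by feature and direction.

regressive place assimilation

Comparing underlying and surface forms, /d/ → [ɢ] is the alternation; the neighbouring /ʁ/ is constant.
The change alveolar → uvular matches the place of the following /ʁ/, identifying this as place assimilation.
Manner and voice are unchanged, so the assimilation is partial, not total.
Checking the remaining alternations: /ʈ/ → [t] before /d͡z/ (retroflex → alveolar, matching alveolar); /ɖ/ → [ɟ] before /j/ (retroflex → palatal, matching palatal) — only place changes, and always toward the following segment.
Nothing changes in [βagke]: there the adjacent consonants already agree in place (/g/ and /k/ are both velar), so this form is consistent with the same rule.
Since the segment that changes precedes the conditioning segment, the assimilation is regressive.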